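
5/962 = 5/962 = 0.01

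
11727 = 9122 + 2605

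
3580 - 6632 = -3052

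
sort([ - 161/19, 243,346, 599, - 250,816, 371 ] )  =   [ - 250, - 161/19,243, 346 , 371 , 599,816 ]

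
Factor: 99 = 3^2*11^1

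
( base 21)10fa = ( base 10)9586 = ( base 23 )I2I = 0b10010101110010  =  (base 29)bbg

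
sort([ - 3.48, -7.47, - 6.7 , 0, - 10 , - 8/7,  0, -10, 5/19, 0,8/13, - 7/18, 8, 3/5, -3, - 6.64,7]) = [ - 10, - 10, - 7.47, - 6.7, - 6.64,-3.48, - 3, - 8/7, - 7/18, 0 , 0, 0, 5/19, 3/5, 8/13, 7, 8 ]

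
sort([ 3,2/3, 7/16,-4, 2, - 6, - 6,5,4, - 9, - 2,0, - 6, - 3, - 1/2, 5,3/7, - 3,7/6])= [ - 9, - 6,  -  6,  -  6, - 4, - 3, - 3, - 2, - 1/2,0, 3/7, 7/16, 2/3, 7/6,2,3,4, 5,5]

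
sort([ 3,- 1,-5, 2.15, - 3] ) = [ - 5,-3, -1,  2.15,3]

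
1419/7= 1419/7=202.71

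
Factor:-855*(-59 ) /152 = 2655/8 = 2^( - 3) * 3^2 * 5^1 * 59^1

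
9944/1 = 9944 = 9944.00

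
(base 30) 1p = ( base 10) 55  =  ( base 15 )3a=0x37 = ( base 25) 25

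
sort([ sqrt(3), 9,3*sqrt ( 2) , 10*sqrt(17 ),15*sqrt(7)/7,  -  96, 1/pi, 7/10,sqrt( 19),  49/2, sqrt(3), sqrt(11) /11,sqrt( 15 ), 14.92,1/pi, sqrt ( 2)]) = [ - 96, sqrt(11)/11, 1/pi, 1/pi , 7/10, sqrt( 2), sqrt(3), sqrt(3), sqrt(15 ), 3*sqrt(2), sqrt (19),15*sqrt(7) /7,9,14.92,49/2,10*sqrt( 17 ) ]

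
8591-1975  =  6616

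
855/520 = 1 + 67/104 = 1.64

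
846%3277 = 846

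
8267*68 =562156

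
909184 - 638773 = 270411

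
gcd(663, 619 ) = 1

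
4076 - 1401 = 2675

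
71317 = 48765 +22552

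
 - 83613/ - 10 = 83613/10 =8361.30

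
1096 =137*8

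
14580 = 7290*2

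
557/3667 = 557/3667 = 0.15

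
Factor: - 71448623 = -71448623^1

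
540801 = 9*60089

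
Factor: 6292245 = 3^1*5^1 * 419483^1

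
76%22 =10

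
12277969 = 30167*407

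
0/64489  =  0 = 0.00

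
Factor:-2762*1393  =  -2^1*7^1*199^1*1381^1  =  - 3847466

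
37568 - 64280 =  - 26712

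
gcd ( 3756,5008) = 1252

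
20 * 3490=69800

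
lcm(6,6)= 6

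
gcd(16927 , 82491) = 1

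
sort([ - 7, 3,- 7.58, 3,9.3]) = [ - 7.58, - 7,  3, 3 , 9.3]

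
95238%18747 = 1503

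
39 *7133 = 278187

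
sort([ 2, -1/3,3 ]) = [ - 1/3, 2, 3 ]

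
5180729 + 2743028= 7923757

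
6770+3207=9977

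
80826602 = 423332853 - 342506251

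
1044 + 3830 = 4874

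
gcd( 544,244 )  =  4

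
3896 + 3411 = 7307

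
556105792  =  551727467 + 4378325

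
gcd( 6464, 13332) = 404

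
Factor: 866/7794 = 3^(-2) = 1/9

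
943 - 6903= -5960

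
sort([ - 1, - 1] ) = [ - 1, - 1 ] 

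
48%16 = 0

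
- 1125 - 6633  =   - 7758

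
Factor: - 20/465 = -4/93 = - 2^2*3^(-1)*31^(-1 ) 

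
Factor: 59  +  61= 120= 2^3* 3^1 * 5^1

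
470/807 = 470/807  =  0.58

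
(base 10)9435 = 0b10010011011011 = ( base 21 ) 1086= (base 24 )g93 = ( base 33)8lu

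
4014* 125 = 501750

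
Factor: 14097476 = 2^2*71^1*49639^1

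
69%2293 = 69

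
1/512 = 1/512 = 0.00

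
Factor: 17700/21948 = 5^2 * 31^( - 1) = 25/31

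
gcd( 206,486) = 2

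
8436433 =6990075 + 1446358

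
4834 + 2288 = 7122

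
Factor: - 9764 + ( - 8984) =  - 2^2*43^1*109^1 = -  18748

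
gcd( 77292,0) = 77292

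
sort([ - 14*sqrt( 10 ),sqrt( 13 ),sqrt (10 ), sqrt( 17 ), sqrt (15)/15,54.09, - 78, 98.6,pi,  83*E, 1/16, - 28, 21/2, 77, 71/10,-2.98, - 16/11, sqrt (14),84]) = [ - 78 , - 14*sqrt( 10), - 28, - 2.98,  -  16/11, 1/16, sqrt( 15) /15,pi,sqrt( 10 ) , sqrt(13),sqrt( 14), sqrt( 17 ), 71/10,21/2, 54.09, 77,  84, 98.6, 83*E]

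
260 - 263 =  - 3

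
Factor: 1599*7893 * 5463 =68948014941 = 3^5*13^1*41^1*607^1 * 877^1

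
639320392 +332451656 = 971772048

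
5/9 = 5/9 = 0.56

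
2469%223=16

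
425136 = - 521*( - 816)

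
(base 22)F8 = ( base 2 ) 101010010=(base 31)as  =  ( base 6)1322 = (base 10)338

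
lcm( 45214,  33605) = 2486770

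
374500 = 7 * 53500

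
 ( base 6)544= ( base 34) 64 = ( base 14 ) 10C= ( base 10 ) 208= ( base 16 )D0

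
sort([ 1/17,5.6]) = [ 1/17,5.6] 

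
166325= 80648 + 85677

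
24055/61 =394 + 21/61 = 394.34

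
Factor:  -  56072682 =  - 2^1*3^3*1038383^1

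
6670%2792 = 1086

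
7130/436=16 + 77/218  =  16.35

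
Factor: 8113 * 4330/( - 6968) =-17564645/3484 = -  2^( -2) * 5^1*7^1*13^( - 1) * 19^1*61^1*67^( - 1 )*433^1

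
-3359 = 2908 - 6267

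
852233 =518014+334219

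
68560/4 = 17140 = 17140.00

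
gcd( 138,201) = 3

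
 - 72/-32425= 72/32425 = 0.00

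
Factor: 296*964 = 285344= 2^5*37^1*241^1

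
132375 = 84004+48371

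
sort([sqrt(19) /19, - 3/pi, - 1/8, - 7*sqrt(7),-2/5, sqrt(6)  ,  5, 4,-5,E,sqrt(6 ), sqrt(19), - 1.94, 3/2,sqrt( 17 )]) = [-7*sqrt( 7),-5, - 1.94,  -  3/pi, - 2/5, - 1/8, sqrt( 19) /19 , 3/2,sqrt(6),sqrt( 6), E,4,  sqrt( 17),sqrt(19), 5 ] 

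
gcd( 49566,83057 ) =1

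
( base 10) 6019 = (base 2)1011110000011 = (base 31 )685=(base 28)7IR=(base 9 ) 8227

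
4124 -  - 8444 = 12568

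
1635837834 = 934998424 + 700839410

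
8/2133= 8/2133 = 0.00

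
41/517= 41/517= 0.08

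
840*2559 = 2149560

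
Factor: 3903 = 3^1*1301^1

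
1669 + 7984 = 9653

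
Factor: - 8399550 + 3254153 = -5145397=- 257^1*20021^1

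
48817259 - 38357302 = 10459957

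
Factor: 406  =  2^1*7^1*29^1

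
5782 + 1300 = 7082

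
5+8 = 13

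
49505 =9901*5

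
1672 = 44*38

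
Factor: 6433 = 7^1*919^1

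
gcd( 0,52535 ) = 52535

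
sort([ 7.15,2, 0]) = [ 0, 2 , 7.15]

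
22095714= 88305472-66209758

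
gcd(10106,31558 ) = 62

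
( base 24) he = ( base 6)1542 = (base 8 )646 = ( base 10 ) 422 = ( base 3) 120122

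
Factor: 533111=533111^1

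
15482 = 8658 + 6824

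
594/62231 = 594/62231 = 0.01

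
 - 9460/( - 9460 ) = 1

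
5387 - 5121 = 266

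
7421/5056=1+2365/5056 = 1.47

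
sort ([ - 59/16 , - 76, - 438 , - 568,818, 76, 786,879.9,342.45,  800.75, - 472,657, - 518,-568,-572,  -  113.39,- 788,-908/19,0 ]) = [-788,-572,- 568,-568, - 518 , - 472 , - 438, - 113.39,-76, - 908/19,-59/16,0,76, 342.45,657, 786,800.75,818, 879.9]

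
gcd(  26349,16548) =3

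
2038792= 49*41608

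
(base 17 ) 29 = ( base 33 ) 1a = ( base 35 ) 18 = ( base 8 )53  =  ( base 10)43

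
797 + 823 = 1620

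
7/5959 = 7/5959 = 0.00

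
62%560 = 62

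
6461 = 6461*1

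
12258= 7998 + 4260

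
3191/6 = 531 + 5/6= 531.83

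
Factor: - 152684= -2^2*7^2*19^1*41^1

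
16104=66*244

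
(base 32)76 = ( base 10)230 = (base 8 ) 346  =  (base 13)149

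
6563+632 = 7195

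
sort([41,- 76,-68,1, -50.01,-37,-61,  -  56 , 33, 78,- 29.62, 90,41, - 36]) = [ - 76, - 68, - 61,-56, - 50.01,- 37, - 36, - 29.62,  1, 33 , 41, 41, 78,90 ]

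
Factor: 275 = 5^2*11^1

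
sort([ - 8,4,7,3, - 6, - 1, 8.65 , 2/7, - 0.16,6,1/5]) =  [- 8,  -  6, - 1, - 0.16,1/5,2/7,3,4 , 6,7, 8.65]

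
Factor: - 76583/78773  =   - 13^1*37^( - 1 ) * 43^1*137^1*2129^( - 1 )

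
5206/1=5206 =5206.00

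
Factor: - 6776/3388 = -2 = -  2^1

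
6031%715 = 311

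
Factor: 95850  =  2^1* 3^3*5^2*71^1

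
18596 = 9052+9544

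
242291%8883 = 2450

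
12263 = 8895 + 3368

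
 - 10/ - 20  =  1/2=0.50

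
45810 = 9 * 5090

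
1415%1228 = 187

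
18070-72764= - 54694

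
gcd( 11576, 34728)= 11576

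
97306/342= 48653/171=284.52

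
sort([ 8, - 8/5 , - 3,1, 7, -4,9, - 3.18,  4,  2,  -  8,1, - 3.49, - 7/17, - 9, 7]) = [ - 9, - 8,  -  4, - 3.49, - 3.18, - 3, - 8/5, - 7/17,1 , 1,2,  4, 7,7, 8, 9] 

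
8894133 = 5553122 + 3341011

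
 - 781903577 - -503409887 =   -  278493690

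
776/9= 776/9 = 86.22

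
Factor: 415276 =2^2*17^1*31^1*197^1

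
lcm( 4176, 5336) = 96048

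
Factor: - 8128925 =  - 5^2 * 7^1*46451^1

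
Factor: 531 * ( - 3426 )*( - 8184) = 14888381904 = 2^4*3^4*11^1*31^1 * 59^1*571^1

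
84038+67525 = 151563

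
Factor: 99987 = 3^1 * 33329^1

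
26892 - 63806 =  - 36914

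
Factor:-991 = -991^1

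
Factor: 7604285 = 5^1*13^1*116989^1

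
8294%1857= 866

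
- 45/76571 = -45/76571=- 0.00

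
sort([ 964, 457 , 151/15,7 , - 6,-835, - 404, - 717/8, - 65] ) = [ - 835 ,-404,-717/8,-65,-6,7,151/15, 457,964] 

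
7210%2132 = 814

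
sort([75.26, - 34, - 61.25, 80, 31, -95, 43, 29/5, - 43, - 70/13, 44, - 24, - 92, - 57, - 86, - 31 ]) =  [ - 95, - 92,- 86,  -  61.25, - 57, - 43, - 34, - 31, - 24, - 70/13, 29/5 , 31, 43 , 44,75.26, 80] 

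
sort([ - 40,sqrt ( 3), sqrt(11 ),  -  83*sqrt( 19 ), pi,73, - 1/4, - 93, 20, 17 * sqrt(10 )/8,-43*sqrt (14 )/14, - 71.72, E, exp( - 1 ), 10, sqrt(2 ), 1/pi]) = [  -  83*sqrt (19 ),-93 ,  -  71.72, - 40,  -  43 * sqrt( 14)/14, - 1/4, 1/pi,exp( - 1),  sqrt( 2), sqrt(3) , E, pi, sqrt(11 ),17 *sqrt( 10 ) /8, 10, 20, 73 ] 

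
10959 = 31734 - 20775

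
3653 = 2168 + 1485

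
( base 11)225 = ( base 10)269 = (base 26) a9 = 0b100001101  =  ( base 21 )CH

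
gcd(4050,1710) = 90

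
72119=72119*1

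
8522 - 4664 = 3858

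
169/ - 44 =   -  169/44 = - 3.84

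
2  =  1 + 1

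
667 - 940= -273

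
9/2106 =1/234 = 0.00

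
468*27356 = 12802608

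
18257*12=219084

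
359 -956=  - 597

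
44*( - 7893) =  - 347292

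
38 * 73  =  2774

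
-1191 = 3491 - 4682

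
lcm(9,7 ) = 63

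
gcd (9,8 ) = 1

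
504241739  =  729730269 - 225488530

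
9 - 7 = 2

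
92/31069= 92/31069 = 0.00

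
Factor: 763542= 2^1*3^2*13^2*251^1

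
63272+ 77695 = 140967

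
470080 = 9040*52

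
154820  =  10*15482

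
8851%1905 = 1231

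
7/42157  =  7/42157 = 0.00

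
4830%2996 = 1834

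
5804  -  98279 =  - 92475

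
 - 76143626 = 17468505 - 93612131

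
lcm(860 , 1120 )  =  48160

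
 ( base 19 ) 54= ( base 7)201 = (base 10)99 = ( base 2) 1100011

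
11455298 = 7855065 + 3600233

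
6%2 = 0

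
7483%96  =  91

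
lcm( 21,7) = 21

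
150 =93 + 57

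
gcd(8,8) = 8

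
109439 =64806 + 44633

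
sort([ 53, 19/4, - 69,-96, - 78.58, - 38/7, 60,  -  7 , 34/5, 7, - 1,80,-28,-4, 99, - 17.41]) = [ - 96,-78.58, - 69,  -  28, - 17.41,-7,-38/7, - 4, - 1,19/4, 34/5, 7,  53, 60,80,99] 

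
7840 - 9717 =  - 1877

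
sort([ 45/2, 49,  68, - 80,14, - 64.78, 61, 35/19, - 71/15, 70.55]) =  [ - 80, - 64.78, - 71/15, 35/19,14,45/2,49, 61, 68, 70.55] 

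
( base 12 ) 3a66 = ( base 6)51010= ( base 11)5043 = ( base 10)6702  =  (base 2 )1101000101110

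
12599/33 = 12599/33 = 381.79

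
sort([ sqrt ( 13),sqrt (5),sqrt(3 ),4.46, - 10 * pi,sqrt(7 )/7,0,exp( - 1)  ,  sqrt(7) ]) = [ - 10*pi,0,exp(-1),sqrt( 7 ) /7,sqrt( 3),sqrt(5), sqrt (7), sqrt(  13),4.46]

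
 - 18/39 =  - 1+7/13 = - 0.46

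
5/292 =5/292 =0.02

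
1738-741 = 997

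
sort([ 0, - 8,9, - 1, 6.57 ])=[ - 8, - 1, 0, 6.57,9]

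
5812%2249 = 1314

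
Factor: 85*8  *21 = 14280 = 2^3 * 3^1*5^1*7^1*17^1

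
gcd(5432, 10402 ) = 14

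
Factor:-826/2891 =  - 2/7 = -  2^1* 7^ ( - 1) 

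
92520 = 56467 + 36053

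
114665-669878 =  - 555213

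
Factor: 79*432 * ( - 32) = - 2^9*3^3*79^1   =  - 1092096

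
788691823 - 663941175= 124750648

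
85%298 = 85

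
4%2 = 0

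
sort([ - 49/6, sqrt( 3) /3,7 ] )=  [ - 49/6,sqrt( 3) /3, 7]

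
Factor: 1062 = 2^1 * 3^2*59^1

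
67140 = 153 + 66987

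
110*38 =4180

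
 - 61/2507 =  - 61/2507=- 0.02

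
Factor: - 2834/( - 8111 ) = 2^1*13^1*109^1*8111^(-1 ) 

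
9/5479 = 9/5479 = 0.00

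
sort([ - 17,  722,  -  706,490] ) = [ - 706, - 17, 490,722] 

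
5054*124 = 626696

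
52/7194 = 26/3597  =  0.01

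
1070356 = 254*4214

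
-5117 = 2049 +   -  7166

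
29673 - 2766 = 26907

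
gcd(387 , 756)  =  9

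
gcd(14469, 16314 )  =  3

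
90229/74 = 1219 + 23/74 = 1219.31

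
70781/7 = 10111+4/7 = 10111.57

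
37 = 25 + 12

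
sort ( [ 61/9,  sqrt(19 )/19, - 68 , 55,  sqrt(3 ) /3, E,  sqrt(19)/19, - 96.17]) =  [ - 96.17, - 68,sqrt(19 )/19,  sqrt( 19)/19,sqrt(3 )/3, E, 61/9, 55]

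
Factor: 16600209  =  3^1 * 29^1*190807^1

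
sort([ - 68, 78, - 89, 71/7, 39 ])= [ - 89, - 68,71/7 , 39,78 ] 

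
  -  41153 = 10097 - 51250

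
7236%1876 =1608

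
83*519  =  43077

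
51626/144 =25813/72 = 358.51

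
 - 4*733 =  - 2932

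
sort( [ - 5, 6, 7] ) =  [ -5, 6,  7 ] 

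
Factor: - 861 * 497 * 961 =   -  3^1 * 7^2* 31^2 * 41^1*71^1  =  - 411228237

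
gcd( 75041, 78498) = 1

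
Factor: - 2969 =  - 2969^1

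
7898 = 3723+4175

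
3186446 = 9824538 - 6638092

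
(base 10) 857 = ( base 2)1101011001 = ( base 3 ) 1011202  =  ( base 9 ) 1152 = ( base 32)qp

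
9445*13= 122785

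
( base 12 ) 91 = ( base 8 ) 155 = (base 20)59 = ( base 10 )109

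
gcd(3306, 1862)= 38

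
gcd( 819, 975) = 39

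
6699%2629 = 1441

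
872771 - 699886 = 172885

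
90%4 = 2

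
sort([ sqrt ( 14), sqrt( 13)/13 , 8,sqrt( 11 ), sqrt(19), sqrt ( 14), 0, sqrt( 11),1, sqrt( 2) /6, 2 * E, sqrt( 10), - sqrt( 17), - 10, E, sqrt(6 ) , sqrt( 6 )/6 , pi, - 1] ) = [-10, - sqrt(  17), - 1,0, sqrt( 2 )/6, sqrt ( 13 ) /13,sqrt( 6)/6, 1,sqrt( 6 ),E, pi, sqrt( 10 ),sqrt( 11 ), sqrt (11),sqrt(14), sqrt( 14), sqrt( 19), 2 * E, 8 ] 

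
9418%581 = 122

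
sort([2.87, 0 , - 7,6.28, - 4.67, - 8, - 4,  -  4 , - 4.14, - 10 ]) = [ - 10, - 8,-7, - 4.67, - 4.14, - 4, - 4,0,2.87, 6.28]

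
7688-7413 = 275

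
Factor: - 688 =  - 2^4*43^1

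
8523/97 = 87 + 84/97 =87.87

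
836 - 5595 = - 4759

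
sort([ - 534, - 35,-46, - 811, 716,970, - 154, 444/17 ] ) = [-811, - 534,-154 , - 46,  -  35, 444/17, 716,970]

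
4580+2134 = 6714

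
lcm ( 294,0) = 0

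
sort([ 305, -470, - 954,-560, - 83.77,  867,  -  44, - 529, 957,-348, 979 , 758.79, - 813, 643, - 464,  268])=[  -  954, - 813,  -  560,-529,  -  470, - 464,-348, - 83.77,-44,268,305, 643,  758.79,867,  957,  979 ]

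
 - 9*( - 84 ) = 756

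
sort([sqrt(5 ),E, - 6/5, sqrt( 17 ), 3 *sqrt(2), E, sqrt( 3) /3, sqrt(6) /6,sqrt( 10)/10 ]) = [ - 6/5, sqrt ( 10)/10, sqrt( 6) /6,  sqrt( 3)/3, sqrt( 5),E,E, sqrt( 17 ),3*sqrt(2 ) ] 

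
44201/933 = 47+350/933 = 47.38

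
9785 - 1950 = 7835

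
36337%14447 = 7443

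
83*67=5561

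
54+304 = 358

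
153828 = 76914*2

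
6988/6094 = 1+447/3047= 1.15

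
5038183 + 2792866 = 7831049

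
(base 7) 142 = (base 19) 43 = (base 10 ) 79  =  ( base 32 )2f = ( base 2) 1001111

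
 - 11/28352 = - 11/28352 =-0.00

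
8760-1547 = 7213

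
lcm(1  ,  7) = 7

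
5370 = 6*895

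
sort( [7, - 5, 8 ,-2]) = [ - 5, - 2, 7,8] 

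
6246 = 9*694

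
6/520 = 3/260 = 0.01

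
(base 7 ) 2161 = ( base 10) 778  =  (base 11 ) 648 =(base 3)1001211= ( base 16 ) 30a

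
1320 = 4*330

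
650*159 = 103350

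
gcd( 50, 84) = 2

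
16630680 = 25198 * 660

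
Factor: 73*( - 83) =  - 6059= -73^1 *83^1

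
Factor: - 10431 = -3^2*19^1*61^1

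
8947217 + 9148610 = 18095827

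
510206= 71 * 7186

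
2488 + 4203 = 6691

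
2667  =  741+1926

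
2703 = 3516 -813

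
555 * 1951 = 1082805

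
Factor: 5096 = 2^3*7^2*13^1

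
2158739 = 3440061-1281322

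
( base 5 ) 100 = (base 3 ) 221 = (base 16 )19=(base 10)25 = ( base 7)34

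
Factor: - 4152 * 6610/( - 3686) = 13722360/1843 = 2^3*3^1 * 5^1 * 19^( - 1)*97^( - 1)*173^1 *661^1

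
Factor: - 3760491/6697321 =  - 3^1 * 7^1*331^1*541^1*6697321^( - 1)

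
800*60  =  48000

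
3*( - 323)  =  -969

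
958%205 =138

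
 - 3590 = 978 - 4568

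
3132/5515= 3132/5515 =0.57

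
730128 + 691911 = 1422039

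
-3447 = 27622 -31069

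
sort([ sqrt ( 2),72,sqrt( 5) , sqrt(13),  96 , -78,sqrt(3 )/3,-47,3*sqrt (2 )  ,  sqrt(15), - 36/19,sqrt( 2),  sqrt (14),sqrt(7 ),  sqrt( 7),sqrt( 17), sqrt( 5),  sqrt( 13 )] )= [- 78 , - 47,  -  36/19, sqrt( 3)/3, sqrt( 2 ), sqrt(2),sqrt( 5), sqrt( 5),sqrt(7),sqrt( 7),  sqrt( 13 ),sqrt( 13),sqrt ( 14 ),  sqrt( 15),  sqrt ( 17),3*sqrt( 2),72, 96 ] 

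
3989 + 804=4793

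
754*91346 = 68874884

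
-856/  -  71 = 12+4/71  =  12.06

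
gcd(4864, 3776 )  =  64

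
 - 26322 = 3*( - 8774)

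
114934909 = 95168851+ 19766058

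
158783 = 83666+75117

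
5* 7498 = 37490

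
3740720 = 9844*380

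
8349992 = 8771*952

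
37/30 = 1 + 7/30=   1.23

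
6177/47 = 6177/47 = 131.43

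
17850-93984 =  -76134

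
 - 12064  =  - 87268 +75204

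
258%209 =49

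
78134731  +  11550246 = 89684977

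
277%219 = 58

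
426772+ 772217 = 1198989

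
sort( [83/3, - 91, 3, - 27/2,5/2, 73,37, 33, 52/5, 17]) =[ - 91,- 27/2, 5/2, 3, 52/5, 17, 83/3,33,  37, 73]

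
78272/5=15654 + 2/5 = 15654.40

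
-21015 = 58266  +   - 79281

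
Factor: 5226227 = 5226227^1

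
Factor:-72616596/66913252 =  - 3^1*7^(-1)*13^2* 31^ (  -  1)*61^1*127^ ( - 1) * 587^1*607^(-1) = -18154149/16728313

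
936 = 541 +395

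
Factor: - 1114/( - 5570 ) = 1/5 = 5^( - 1) 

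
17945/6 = 17945/6= 2990.83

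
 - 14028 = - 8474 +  - 5554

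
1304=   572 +732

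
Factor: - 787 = - 787^1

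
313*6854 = 2145302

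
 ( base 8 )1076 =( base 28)ke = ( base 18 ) 1DG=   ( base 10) 574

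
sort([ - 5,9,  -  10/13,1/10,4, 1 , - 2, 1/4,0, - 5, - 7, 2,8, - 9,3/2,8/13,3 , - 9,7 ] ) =[ - 9, - 9, - 7, - 5  , - 5 , - 2, - 10/13,0,1/10,1/4 , 8/13, 1,3/2,2 , 3 , 4,7, 8, 9]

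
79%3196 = 79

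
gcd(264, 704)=88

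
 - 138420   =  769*( - 180)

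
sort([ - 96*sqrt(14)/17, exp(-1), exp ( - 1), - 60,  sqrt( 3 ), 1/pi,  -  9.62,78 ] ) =[ - 60, - 96*sqrt ( 14) /17, - 9.62, 1/pi, exp( - 1), exp( - 1), sqrt(  3), 78 ]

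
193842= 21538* 9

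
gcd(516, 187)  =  1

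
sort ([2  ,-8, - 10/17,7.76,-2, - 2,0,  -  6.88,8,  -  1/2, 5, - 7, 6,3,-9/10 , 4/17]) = [ - 8 ,  -  7, - 6.88,  -  2 , - 2,  -  9/10, - 10/17, - 1/2,0 , 4/17,2, 3, 5,6,7.76 , 8]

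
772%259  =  254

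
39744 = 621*64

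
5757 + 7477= 13234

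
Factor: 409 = 409^1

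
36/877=36/877 = 0.04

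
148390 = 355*418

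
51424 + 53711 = 105135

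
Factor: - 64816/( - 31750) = 32408/15875 = 2^3*5^(- 3)*127^( - 1) * 4051^1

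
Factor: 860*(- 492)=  - 2^4*3^1 * 5^1*41^1 * 43^1= - 423120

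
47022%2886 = 846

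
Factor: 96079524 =2^2*3^1*1543^1*5189^1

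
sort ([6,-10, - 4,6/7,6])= [  -  10, - 4,6/7,6, 6]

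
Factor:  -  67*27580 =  - 2^2*5^1*7^1*67^1*197^1 = - 1847860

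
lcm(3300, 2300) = 75900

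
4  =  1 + 3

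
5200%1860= 1480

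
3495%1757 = 1738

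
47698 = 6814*7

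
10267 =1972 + 8295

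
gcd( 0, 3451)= 3451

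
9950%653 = 155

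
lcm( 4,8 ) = 8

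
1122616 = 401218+721398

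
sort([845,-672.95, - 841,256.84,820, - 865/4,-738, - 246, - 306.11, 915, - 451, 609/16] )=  [ - 841,-738,- 672.95, -451,- 306.11,- 246, - 865/4,609/16, 256.84,820,845, 915]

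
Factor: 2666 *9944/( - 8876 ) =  - 6627676/2219 = - 2^2*7^( - 1) * 11^1*31^1*43^1*113^1*317^( - 1)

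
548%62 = 52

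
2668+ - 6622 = - 3954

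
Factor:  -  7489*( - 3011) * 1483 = 33440729057 = 1483^1*3011^1*7489^1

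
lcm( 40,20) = 40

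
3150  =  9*350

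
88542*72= 6375024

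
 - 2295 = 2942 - 5237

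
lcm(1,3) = 3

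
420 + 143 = 563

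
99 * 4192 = 415008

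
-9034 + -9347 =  - 18381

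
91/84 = 13/12 = 1.08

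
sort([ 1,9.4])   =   [1,9.4 ]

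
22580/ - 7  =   - 22580/7 = - 3225.71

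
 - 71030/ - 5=14206 + 0/1 =14206.00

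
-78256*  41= - 3208496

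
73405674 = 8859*8286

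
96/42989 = 96/42989 = 0.00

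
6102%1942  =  276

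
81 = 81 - 0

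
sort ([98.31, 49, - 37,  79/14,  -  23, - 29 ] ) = [ - 37,-29 , - 23, 79/14,  49, 98.31 ]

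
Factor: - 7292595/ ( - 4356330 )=2^( - 1)*11^( - 1 )*31^1 * 43^(- 1)*307^( - 1 )*15683^1 = 486173/290422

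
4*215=860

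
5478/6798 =83/103= 0.81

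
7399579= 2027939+5371640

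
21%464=21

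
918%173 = 53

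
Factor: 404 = 2^2*101^1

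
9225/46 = 200 + 25/46=   200.54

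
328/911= 328/911 = 0.36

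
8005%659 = 97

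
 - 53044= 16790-69834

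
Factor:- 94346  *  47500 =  -4481435000 = -2^3*5^4*7^1*19^1 *23^1 * 293^1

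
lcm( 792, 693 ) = 5544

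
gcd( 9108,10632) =12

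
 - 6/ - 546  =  1/91  =  0.01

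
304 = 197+107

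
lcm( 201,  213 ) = 14271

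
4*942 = 3768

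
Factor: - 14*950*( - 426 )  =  5665800 = 2^3*3^1 *5^2*7^1*19^1 * 71^1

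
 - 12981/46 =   -  12981/46  =  - 282.20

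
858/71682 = 11/919  =  0.01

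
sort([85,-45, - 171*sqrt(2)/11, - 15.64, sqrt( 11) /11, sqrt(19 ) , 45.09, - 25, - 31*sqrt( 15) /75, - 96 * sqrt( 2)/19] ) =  [- 45, -25, - 171* sqrt( 2) /11, - 15.64 ,- 96*sqrt( 2 )/19, - 31*sqrt( 15 ) /75, sqrt(11)/11,sqrt(19), 45.09,85] 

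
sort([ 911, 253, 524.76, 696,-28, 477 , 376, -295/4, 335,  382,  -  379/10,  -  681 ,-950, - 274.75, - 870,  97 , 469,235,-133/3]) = [ - 950 , - 870, - 681,  -  274.75, - 295/4, - 133/3, - 379/10, - 28,97,235,253, 335, 376 , 382, 469 , 477, 524.76, 696,911 ] 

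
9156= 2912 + 6244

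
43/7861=43/7861 = 0.01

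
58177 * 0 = 0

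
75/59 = 1 + 16/59 =1.27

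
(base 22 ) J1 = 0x1A3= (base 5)3134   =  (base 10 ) 419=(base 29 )ED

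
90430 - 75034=15396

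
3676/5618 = 1838/2809 = 0.65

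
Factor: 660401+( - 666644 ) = -6243 = - 3^1 * 2081^1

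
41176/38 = 1083 + 11/19 = 1083.58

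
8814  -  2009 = 6805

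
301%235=66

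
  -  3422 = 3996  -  7418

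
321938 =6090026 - 5768088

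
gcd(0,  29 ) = 29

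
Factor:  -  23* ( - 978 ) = 22494 =2^1*3^1*23^1*163^1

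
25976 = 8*3247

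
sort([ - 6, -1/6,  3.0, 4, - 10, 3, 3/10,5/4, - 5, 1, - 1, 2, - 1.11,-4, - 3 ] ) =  [-10,-6, - 5 , - 4, - 3, - 1.11, - 1, - 1/6, 3/10,1, 5/4,2, 3.0,3,  4 ] 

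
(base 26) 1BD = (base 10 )975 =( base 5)12400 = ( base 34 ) sn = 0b1111001111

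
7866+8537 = 16403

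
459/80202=153/26734 =0.01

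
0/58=0 =0.00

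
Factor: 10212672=2^6*3^1*43^1*1237^1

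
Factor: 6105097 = 23^1*43^1*6173^1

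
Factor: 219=3^1*73^1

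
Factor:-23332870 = - 2^1*5^1*11^1* 212117^1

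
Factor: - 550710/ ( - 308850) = 3^1 *5^ ( - 1 ) * 71^( - 1)*211^1   =  633/355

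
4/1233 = 4/1233 = 0.00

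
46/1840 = 1/40 = 0.03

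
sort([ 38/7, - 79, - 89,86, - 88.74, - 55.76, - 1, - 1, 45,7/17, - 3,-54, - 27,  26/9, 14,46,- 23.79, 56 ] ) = [ - 89,-88.74, - 79, - 55.76,-54, - 27, - 23.79, - 3, - 1, - 1 , 7/17 , 26/9 , 38/7, 14,45, 46, 56,  86]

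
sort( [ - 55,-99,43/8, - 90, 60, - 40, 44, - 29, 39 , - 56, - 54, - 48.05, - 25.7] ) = [-99,-90 , - 56,  -  55 , - 54, -48.05, - 40, - 29, - 25.7,  43/8,39, 44,60]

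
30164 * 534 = 16107576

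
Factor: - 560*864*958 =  - 463518720 = - 2^10*3^3*5^1 * 7^1*479^1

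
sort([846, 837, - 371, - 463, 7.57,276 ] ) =[- 463,-371, 7.57,276, 837, 846]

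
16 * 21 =336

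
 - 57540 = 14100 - 71640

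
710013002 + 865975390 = 1575988392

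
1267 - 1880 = -613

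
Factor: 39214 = 2^1 * 7^1*2801^1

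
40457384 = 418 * 96788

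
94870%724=26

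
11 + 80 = 91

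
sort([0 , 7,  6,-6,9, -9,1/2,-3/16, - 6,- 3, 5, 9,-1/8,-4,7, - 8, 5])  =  [- 9,-8, - 6, - 6,- 4,-3, - 3/16, - 1/8, 0,1/2, 5, 5,  6, 7, 7,9,9 ]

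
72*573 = 41256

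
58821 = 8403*7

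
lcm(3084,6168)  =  6168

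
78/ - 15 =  - 26/5 = -5.20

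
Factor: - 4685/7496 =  - 5/8 = -2^( - 3)*5^1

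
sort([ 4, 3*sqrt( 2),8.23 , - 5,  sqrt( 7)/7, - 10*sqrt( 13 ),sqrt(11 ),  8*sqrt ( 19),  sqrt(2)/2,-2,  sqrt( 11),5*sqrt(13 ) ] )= [-10*sqrt( 13), - 5, - 2, sqrt( 7) /7,  sqrt( 2)/2, sqrt( 11),sqrt( 11), 4, 3*sqrt(2), 8.23, 5*sqrt (13), 8*sqrt( 19) ] 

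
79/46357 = 79/46357  =  0.00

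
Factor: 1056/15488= 3/44 = 2^(  -  2 )*3^1*11^( - 1 )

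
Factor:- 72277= - 72277^1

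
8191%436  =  343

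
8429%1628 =289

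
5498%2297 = 904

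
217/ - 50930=-217/50930 = - 0.00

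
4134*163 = 673842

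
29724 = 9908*3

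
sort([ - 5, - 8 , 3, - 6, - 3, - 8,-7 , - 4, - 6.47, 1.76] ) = [-8, - 8, - 7, - 6.47, - 6, - 5, - 4 , - 3, 1.76,3 ]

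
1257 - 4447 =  - 3190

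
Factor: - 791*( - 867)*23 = 3^1*7^1*17^2*23^1*113^1 = 15773331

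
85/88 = 85/88 = 0.97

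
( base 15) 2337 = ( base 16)1d35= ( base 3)101020221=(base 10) 7477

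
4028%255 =203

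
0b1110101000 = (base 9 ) 1250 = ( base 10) 936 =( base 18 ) 2G0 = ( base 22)1KC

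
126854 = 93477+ 33377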